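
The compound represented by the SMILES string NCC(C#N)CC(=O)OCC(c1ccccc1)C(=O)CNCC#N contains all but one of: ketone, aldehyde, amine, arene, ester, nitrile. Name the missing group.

arene: present (CH(C6H5) — pendant –C6H5: benzene ring → arene).
amine: present (H2NCH2 — –NH2 on an sp³ carbon with no adjacent C=O → amine).
ketone: present (CO — –C(=O)– with carbon on both sides → ketone).
nitrile: present (CH(CN) — pendant –C≡N: nitrile).
ester: present (CH2COOCH2 — –C(=O)–O–C with C on the carbonyl side → ester).
aldehyde: absent. In CO, the carbonyl carbon is bonded to two carbons, so it is a ketone, not an aldehyde.

aldehyde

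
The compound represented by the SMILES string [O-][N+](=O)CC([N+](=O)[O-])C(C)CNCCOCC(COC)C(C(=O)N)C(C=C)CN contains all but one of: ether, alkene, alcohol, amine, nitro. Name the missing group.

nitro: present (O2NCH2 — –NO2 on carbon → nitro group).
ether: present (CH2OCH2 — C–O–C with sp³ carbons on both sides and no adjacent C=O → ether).
alkene: present (CH(CH=CH2) — pendant –CH=CH2: C=C double bond → alkene).
amine: present (CH2NHCH2 — C–N–C with sp³ carbons and no adjacent C=O → amine (secondary)).
alcohol: no segment matches this pattern.

alcohol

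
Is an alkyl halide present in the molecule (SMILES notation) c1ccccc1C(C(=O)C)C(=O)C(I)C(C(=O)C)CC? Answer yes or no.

Working along the chain:
  C6H5: C6H5– phenyl ring → arene.
  CH(COCH3): pendant –COCH3: carbonyl C bonded to two carbons → ketone.
  CO: –C(=O)– with carbon on both sides → ketone.
  CH(I): halogen on an sp³ carbon → alkyl halide.
  CH(COCH3): pendant –COCH3: carbonyl C bonded to two carbons → ketone.
The CH(I) segment supplies the alkyl halide: halogen on an sp³ carbon → alkyl halide.

yes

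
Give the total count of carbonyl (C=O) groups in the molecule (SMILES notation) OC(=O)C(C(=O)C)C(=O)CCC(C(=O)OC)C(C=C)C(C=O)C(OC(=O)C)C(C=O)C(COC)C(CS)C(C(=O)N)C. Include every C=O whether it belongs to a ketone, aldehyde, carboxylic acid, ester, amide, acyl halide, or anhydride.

HOOC: carboxylic acid, 1 C=O (running total 1).
CH(COCH3): ketone, 1 C=O (running total 2).
CO: ketone, 1 C=O (running total 3).
CH(COOCH3): ester, 1 C=O (running total 4).
CH(CHO): aldehyde, 1 C=O (running total 5).
CH(OCOCH3): ester, 1 C=O (running total 6).
CH(CHO): aldehyde, 1 C=O (running total 7).
CH(CONH2): amide, 1 C=O (running total 8).

8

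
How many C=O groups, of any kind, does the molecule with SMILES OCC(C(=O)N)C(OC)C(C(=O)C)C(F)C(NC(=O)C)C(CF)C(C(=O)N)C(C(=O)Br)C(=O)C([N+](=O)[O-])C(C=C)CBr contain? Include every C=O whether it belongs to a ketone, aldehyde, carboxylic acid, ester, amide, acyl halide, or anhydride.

CH(CONH2): amide, 1 C=O (running total 1).
CH(COCH3): ketone, 1 C=O (running total 2).
CH(NHCOCH3): amide, 1 C=O (running total 3).
CH(CONH2): amide, 1 C=O (running total 4).
CH(COBr): acyl halide, 1 C=O (running total 5).
CO: ketone, 1 C=O (running total 6).

6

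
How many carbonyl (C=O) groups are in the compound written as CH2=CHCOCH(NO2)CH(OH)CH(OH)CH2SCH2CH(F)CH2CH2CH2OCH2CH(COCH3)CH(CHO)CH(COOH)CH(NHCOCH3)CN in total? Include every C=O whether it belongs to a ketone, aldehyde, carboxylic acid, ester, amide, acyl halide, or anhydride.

5

CO: ketone, 1 C=O (running total 1).
CH(COCH3): ketone, 1 C=O (running total 2).
CH(CHO): aldehyde, 1 C=O (running total 3).
CH(COOH): carboxylic acid, 1 C=O (running total 4).
CH(NHCOCH3): amide, 1 C=O (running total 5).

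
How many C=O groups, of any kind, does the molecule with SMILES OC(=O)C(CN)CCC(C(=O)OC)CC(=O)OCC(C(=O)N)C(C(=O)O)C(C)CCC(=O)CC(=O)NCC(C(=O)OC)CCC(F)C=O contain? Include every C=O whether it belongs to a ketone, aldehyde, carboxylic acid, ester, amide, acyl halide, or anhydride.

HOOC: carboxylic acid, 1 C=O (running total 1).
CH(COOCH3): ester, 1 C=O (running total 2).
CH2COOCH2: ester, 1 C=O (running total 3).
CH(CONH2): amide, 1 C=O (running total 4).
CH(COOH): carboxylic acid, 1 C=O (running total 5).
CO: ketone, 1 C=O (running total 6).
CH2CONHCH2: amide, 1 C=O (running total 7).
CH(COOCH3): ester, 1 C=O (running total 8).
CHO: aldehyde, 1 C=O (running total 9).

9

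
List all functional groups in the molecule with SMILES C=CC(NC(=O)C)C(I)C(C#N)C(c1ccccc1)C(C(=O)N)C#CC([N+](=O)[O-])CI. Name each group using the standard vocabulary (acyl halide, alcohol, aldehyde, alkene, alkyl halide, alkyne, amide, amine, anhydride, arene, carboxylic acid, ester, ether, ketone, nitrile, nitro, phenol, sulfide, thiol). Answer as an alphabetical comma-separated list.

alkene, alkyl halide, alkyne, amide, arene, nitrile, nitro

Reading the structure from left to right:
  CH2=CH: C=C double bond → alkene.
  CH(NHCOCH3): pendant –NHC(=O)CH3: N bonded to a carbonyl → amide (not amine).
  CH(I): halogen on an sp³ carbon → alkyl halide.
  CH(CN): pendant –C≡N: nitrile.
  CH(C6H5): pendant –C6H5: benzene ring → arene.
  CH(CONH2): pendant –CONH2: carbonyl C bonded to C and N → amide.
  C≡C: C≡C triple bond → alkyne.
  CH(NO2): –NO2 on an sp³ carbon → nitro (the N=O is not a carbonyl).
  CH2I: halogen on an sp³ carbon → alkyl halide.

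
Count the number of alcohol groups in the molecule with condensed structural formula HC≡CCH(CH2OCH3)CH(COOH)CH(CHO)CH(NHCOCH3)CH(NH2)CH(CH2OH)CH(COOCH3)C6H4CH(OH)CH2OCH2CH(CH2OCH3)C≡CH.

2

Reading the structure from left to right:
  HC≡C: C≡C triple bond → alkyne.
  CH(CH2OCH3): pendant –CH2OCH3: C–O–C linkage → ether.
  CH(COOH): pendant –COOH: carbonyl C bonded to C and –OH → carboxylic acid.
  CH(CHO): pendant –CHO: carbonyl C bonded to C and H → aldehyde.
  CH(NHCOCH3): pendant –NHC(=O)CH3: N bonded to a carbonyl → amide (not amine).
  CH(NH2): –NH2 on an sp³ carbon with no adjacent C=O → amine.
  CH(CH2OH): pendant –CH2OH on an sp³ backbone C → alcohol.
  CH(COOCH3): pendant –COOCH3: carbonyl C bonded to C and –OCH3 → ester.
  C6H4: para-disubstituted benzene ring → arene.
  CH(OH): –OH on an sp³ carbon → alcohol (secondary).
  CH2OCH2: C–O–C with sp³ carbons on both sides and no adjacent C=O → ether.
  CH(CH2OCH3): pendant –CH2OCH3: C–O–C linkage → ether.
  C≡CH: C≡C triple bond → alkyne.
Alcohol appears at: CH(CH2OH), CH(OH) → 2.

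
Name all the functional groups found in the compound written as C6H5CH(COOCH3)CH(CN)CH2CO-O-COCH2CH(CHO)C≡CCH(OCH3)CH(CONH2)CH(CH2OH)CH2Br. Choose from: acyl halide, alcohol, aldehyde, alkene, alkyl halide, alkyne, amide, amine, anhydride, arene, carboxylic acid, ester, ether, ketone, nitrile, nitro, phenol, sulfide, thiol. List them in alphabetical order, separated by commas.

Working along the chain:
  C6H5: C6H5– phenyl ring → arene.
  CH(COOCH3): pendant –COOCH3: carbonyl C bonded to C and –OCH3 → ester.
  CH(CN): pendant –C≡N: nitrile.
  CH2CO-O-COCH2: two acyl groups sharing one oxygen, –C(=O)–O–C(=O)– → anhydride.
  CH(CHO): pendant –CHO: carbonyl C bonded to C and H → aldehyde.
  C≡C: C≡C triple bond → alkyne.
  CH(OCH3): pendant –OCH3: C–O–C with sp³ C, no adjacent C=O → ether.
  CH(CONH2): pendant –CONH2: carbonyl C bonded to C and N → amide.
  CH(CH2OH): pendant –CH2OH on an sp³ backbone C → alcohol.
  CH2Br: halogen on an sp³ carbon → alkyl halide.

alcohol, aldehyde, alkyl halide, alkyne, amide, anhydride, arene, ester, ether, nitrile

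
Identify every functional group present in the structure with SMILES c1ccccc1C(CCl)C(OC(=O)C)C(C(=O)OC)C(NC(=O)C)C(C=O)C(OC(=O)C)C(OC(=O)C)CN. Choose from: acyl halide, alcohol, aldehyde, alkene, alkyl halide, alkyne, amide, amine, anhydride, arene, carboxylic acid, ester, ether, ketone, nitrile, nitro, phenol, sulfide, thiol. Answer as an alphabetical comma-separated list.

Taking each segment in turn:
  C6H5: C6H5– phenyl ring → arene.
  CH(CH2Cl): pendant –CH2X: halogen on sp³ carbon → alkyl halide.
  CH(OCOCH3): pendant –OC(=O)CH3: an acyloxy group → ester.
  CH(COOCH3): pendant –COOCH3: carbonyl C bonded to C and –OCH3 → ester.
  CH(NHCOCH3): pendant –NHC(=O)CH3: N bonded to a carbonyl → amide (not amine).
  CH(CHO): pendant –CHO: carbonyl C bonded to C and H → aldehyde.
  CH(OCOCH3): pendant –OC(=O)CH3: an acyloxy group → ester.
  CH(OCOCH3): pendant –OC(=O)CH3: an acyloxy group → ester.
  CH2NH2: –NH2 on an sp³ carbon with no adjacent C=O → amine.

aldehyde, alkyl halide, amide, amine, arene, ester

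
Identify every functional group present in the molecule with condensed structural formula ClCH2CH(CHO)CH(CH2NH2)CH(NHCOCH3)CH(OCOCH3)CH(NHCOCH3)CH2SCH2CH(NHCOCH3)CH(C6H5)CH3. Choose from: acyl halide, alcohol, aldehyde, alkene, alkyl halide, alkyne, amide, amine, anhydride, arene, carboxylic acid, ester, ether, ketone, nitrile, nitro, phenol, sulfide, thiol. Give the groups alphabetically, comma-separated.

halogen on an sp³ carbon → alkyl halide.
pendant –CHO: carbonyl C bonded to C and H → aldehyde.
pendant –CH2NH2: N on sp³ C, no adjacent C=O → amine.
pendant –NHC(=O)CH3: N bonded to a carbonyl → amide (not amine).
pendant –OC(=O)CH3: an acyloxy group → ester.
pendant –NHC(=O)CH3: N bonded to a carbonyl → amide (not amine).
C–S–C linkage → sulfide (thioether).
pendant –NHC(=O)CH3: N bonded to a carbonyl → amide (not amine).
pendant –C6H5: benzene ring → arene.

aldehyde, alkyl halide, amide, amine, arene, ester, sulfide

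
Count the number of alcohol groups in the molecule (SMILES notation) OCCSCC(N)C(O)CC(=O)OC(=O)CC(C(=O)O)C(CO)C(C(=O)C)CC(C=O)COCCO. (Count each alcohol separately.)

HO– on an sp³ carbon → alcohol.
C–S–C linkage → sulfide (thioether).
–NH2 on an sp³ carbon with no adjacent C=O → amine.
–OH on an sp³ carbon → alcohol (secondary).
two acyl groups sharing one oxygen, –C(=O)–O–C(=O)– → anhydride.
pendant –COOH: carbonyl C bonded to C and –OH → carboxylic acid.
pendant –CH2OH on an sp³ backbone C → alcohol.
pendant –COCH3: carbonyl C bonded to two carbons → ketone.
pendant –CHO: carbonyl C bonded to C and H → aldehyde.
C–O–C with sp³ carbons on both sides and no adjacent C=O → ether.
–OH on an sp³ carbon → alcohol.
Alcohol appears at: HOCH2, CH(OH), CH(CH2OH), CH2OH → 4.

4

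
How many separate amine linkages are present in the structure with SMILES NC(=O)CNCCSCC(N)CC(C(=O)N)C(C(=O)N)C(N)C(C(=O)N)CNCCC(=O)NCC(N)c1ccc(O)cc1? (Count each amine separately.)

–C(=O)NH2: carbonyl C bonded to C and to N → amide (the N is not a separate amine).
C–N–C with sp³ carbons and no adjacent C=O → amine (secondary).
C–S–C linkage → sulfide (thioether).
–NH2 on an sp³ carbon with no adjacent C=O → amine.
pendant –CONH2: carbonyl C bonded to C and N → amide.
pendant –CONH2: carbonyl C bonded to C and N → amide.
–NH2 on an sp³ carbon with no adjacent C=O → amine.
pendant –CONH2: carbonyl C bonded to C and N → amide.
C–N–C with sp³ carbons and no adjacent C=O → amine (secondary).
–C(=O)–N– linkage → amide (the N is not an amine).
–NH2 on an sp³ carbon with no adjacent C=O → amine.
–OH attached directly to an aromatic ring → phenol (not alcohol); the ring itself is an arene.
Amine appears at: CH2NHCH2, CH(NH2), CH(NH2), CH2NHCH2, CH(NH2) → 5.

5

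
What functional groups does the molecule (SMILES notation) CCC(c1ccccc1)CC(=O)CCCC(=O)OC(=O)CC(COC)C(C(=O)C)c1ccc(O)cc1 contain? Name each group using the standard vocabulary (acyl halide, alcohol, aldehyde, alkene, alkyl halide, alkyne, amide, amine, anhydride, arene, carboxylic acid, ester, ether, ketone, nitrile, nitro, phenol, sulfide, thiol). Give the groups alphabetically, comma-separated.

pendant –C6H5: benzene ring → arene.
–C(=O)– with carbon on both sides → ketone.
two acyl groups sharing one oxygen, –C(=O)–O–C(=O)– → anhydride.
pendant –CH2OCH3: C–O–C linkage → ether.
pendant –COCH3: carbonyl C bonded to two carbons → ketone.
–OH attached directly to an aromatic ring → phenol (not alcohol); the ring itself is an arene.

anhydride, arene, ether, ketone, phenol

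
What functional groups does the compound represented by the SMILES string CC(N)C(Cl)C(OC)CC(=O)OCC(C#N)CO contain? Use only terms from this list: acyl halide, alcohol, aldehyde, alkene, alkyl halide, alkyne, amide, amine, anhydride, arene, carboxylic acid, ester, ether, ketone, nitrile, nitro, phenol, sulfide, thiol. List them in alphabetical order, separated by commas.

alcohol, alkyl halide, amine, ester, ether, nitrile

Working along the chain:
  CH(NH2): –NH2 on an sp³ carbon with no adjacent C=O → amine.
  CH(Cl): halogen on an sp³ carbon → alkyl halide.
  CH(OCH3): pendant –OCH3: C–O–C with sp³ C, no adjacent C=O → ether.
  CH2COOCH2: –C(=O)–O–C with C on the carbonyl side → ester.
  CH(CN): pendant –C≡N: nitrile.
  CH2OH: –OH on an sp³ carbon → alcohol.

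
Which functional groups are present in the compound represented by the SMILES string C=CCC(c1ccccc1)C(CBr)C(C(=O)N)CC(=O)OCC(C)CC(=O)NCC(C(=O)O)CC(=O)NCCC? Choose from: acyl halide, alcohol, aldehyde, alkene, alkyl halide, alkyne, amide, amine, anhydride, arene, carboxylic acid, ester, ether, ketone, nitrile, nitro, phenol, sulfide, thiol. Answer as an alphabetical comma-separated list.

Reading the structure from left to right:
  CH2=CH: C=C double bond → alkene.
  CH(C6H5): pendant –C6H5: benzene ring → arene.
  CH(CH2Br): pendant –CH2X: halogen on sp³ carbon → alkyl halide.
  CH(CONH2): pendant –CONH2: carbonyl C bonded to C and N → amide.
  CH2COOCH2: –C(=O)–O–C with C on the carbonyl side → ester.
  CH2CONHCH2: –C(=O)–N– linkage → amide (the N is not an amine).
  CH(COOH): pendant –COOH: carbonyl C bonded to C and –OH → carboxylic acid.
  CH2CONHCH2: –C(=O)–N– linkage → amide (the N is not an amine).

alkene, alkyl halide, amide, arene, carboxylic acid, ester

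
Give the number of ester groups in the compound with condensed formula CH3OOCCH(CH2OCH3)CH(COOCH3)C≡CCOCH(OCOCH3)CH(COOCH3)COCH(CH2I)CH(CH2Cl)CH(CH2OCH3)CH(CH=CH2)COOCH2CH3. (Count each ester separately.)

5

Reading the structure from left to right:
  CH3OOC: CH3O–C(=O)–: carbonyl C bonded to C and to –OCH3 → ester (not ketone + ether).
  CH(CH2OCH3): pendant –CH2OCH3: C–O–C linkage → ether.
  CH(COOCH3): pendant –COOCH3: carbonyl C bonded to C and –OCH3 → ester.
  C≡C: C≡C triple bond → alkyne.
  CO: –C(=O)– with carbon on both sides → ketone.
  CH(OCOCH3): pendant –OC(=O)CH3: an acyloxy group → ester.
  CH(COOCH3): pendant –COOCH3: carbonyl C bonded to C and –OCH3 → ester.
  CO: –C(=O)– with carbon on both sides → ketone.
  CH(CH2I): pendant –CH2X: halogen on sp³ carbon → alkyl halide.
  CH(CH2Cl): pendant –CH2X: halogen on sp³ carbon → alkyl halide.
  CH(CH2OCH3): pendant –CH2OCH3: C–O–C linkage → ether.
  CH(CH=CH2): pendant –CH=CH2: C=C double bond → alkene.
  COOCH2CH3: –C(=O)OCH2CH3: carbonyl C bonded to C and to –OEt → ester.
Ester appears at: CH3OOC, CH(COOCH3), CH(OCOCH3), CH(COOCH3), COOCH2CH3 → 5.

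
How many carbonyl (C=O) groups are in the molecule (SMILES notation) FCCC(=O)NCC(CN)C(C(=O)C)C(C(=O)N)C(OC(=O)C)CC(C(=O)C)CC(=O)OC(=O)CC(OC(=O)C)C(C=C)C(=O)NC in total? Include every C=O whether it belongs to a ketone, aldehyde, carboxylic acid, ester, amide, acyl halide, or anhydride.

CH2CONHCH2: amide, 1 C=O (running total 1).
CH(COCH3): ketone, 1 C=O (running total 2).
CH(CONH2): amide, 1 C=O (running total 3).
CH(OCOCH3): ester, 1 C=O (running total 4).
CH(COCH3): ketone, 1 C=O (running total 5).
CH2CO-O-COCH2: anhydride, 2 C=O (running total 7).
CH(OCOCH3): ester, 1 C=O (running total 8).
CONHCH3: amide, 1 C=O (running total 9).

9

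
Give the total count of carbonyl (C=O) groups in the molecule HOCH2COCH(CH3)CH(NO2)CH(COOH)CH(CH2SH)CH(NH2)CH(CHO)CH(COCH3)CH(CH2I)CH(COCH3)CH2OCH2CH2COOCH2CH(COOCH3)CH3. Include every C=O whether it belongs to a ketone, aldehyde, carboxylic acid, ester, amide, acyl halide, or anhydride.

7

CO: ketone, 1 C=O (running total 1).
CH(COOH): carboxylic acid, 1 C=O (running total 2).
CH(CHO): aldehyde, 1 C=O (running total 3).
CH(COCH3): ketone, 1 C=O (running total 4).
CH(COCH3): ketone, 1 C=O (running total 5).
CH2COOCH2: ester, 1 C=O (running total 6).
CH(COOCH3): ester, 1 C=O (running total 7).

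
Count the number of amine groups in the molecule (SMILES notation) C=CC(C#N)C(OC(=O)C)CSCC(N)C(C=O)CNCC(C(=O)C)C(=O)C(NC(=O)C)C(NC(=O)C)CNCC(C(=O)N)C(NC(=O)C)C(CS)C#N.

C=C double bond → alkene.
pendant –C≡N: nitrile.
pendant –OC(=O)CH3: an acyloxy group → ester.
C–S–C linkage → sulfide (thioether).
–NH2 on an sp³ carbon with no adjacent C=O → amine.
pendant –CHO: carbonyl C bonded to C and H → aldehyde.
C–N–C with sp³ carbons and no adjacent C=O → amine (secondary).
pendant –COCH3: carbonyl C bonded to two carbons → ketone.
–C(=O)– with carbon on both sides → ketone.
pendant –NHC(=O)CH3: N bonded to a carbonyl → amide (not amine).
pendant –NHC(=O)CH3: N bonded to a carbonyl → amide (not amine).
C–N–C with sp³ carbons and no adjacent C=O → amine (secondary).
pendant –CONH2: carbonyl C bonded to C and N → amide.
pendant –NHC(=O)CH3: N bonded to a carbonyl → amide (not amine).
pendant –CH2SH → thiol.
–C≡N: carbon triple-bonded to nitrogen → nitrile.
Amine appears at: CH(NH2), CH2NHCH2, CH2NHCH2 → 3.

3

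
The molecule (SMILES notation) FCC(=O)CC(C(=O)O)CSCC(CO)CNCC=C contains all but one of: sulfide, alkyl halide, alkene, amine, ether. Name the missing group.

alkyl halide: present (FCH2 — halogen on an sp³ carbon → alkyl halide).
amine: present (CH2NHCH2 — C–N–C with sp³ carbons and no adjacent C=O → amine (secondary)).
alkene: present (CH=CH2 — C=C double bond → alkene).
sulfide: present (CH2SCH2 — C–S–C linkage → sulfide (thioether)).
ether: no segment matches this pattern.

ether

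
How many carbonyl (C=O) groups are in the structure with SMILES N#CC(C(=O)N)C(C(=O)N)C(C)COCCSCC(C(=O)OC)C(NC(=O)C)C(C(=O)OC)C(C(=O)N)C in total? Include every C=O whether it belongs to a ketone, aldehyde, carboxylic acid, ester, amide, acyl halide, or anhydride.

6

CH(CONH2): amide, 1 C=O (running total 1).
CH(CONH2): amide, 1 C=O (running total 2).
CH(COOCH3): ester, 1 C=O (running total 3).
CH(NHCOCH3): amide, 1 C=O (running total 4).
CH(COOCH3): ester, 1 C=O (running total 5).
CH(CONH2): amide, 1 C=O (running total 6).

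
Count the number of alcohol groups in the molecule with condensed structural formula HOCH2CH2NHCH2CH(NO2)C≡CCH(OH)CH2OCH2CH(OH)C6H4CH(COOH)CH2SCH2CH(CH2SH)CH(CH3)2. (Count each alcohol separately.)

3

HO– on an sp³ carbon → alcohol.
C–N–C with sp³ carbons and no adjacent C=O → amine (secondary).
–NO2 on an sp³ carbon → nitro (the N=O is not a carbonyl).
C≡C triple bond → alkyne.
–OH on an sp³ carbon → alcohol (secondary).
C–O–C with sp³ carbons on both sides and no adjacent C=O → ether.
–OH on an sp³ carbon → alcohol (secondary).
para-disubstituted benzene ring → arene.
pendant –COOH: carbonyl C bonded to C and –OH → carboxylic acid.
C–S–C linkage → sulfide (thioether).
pendant –CH2SH → thiol.
Alcohol appears at: HOCH2, CH(OH), CH(OH) → 3.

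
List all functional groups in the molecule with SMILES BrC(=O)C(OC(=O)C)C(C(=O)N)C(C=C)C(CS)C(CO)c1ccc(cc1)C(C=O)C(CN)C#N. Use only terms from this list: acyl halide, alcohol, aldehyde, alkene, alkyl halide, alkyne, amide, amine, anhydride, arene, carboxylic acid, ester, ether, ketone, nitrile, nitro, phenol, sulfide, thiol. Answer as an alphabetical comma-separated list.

Working along the chain:
  BrCO: –C(=O)Br: carbonyl C bonded to C and to a halogen → acyl halide (not alkyl halide).
  CH(OCOCH3): pendant –OC(=O)CH3: an acyloxy group → ester.
  CH(CONH2): pendant –CONH2: carbonyl C bonded to C and N → amide.
  CH(CH=CH2): pendant –CH=CH2: C=C double bond → alkene.
  CH(CH2SH): pendant –CH2SH → thiol.
  CH(CH2OH): pendant –CH2OH on an sp³ backbone C → alcohol.
  C6H4: para-disubstituted benzene ring → arene.
  CH(CHO): pendant –CHO: carbonyl C bonded to C and H → aldehyde.
  CH(CH2NH2): pendant –CH2NH2: N on sp³ C, no adjacent C=O → amine.
  CN: –C≡N: carbon triple-bonded to nitrogen → nitrile.

acyl halide, alcohol, aldehyde, alkene, amide, amine, arene, ester, nitrile, thiol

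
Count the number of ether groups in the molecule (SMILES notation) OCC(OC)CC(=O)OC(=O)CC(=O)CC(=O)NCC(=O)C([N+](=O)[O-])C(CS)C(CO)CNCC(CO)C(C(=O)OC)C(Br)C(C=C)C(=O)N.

1

HO– on an sp³ carbon → alcohol.
pendant –OCH3: C–O–C with sp³ C, no adjacent C=O → ether.
two acyl groups sharing one oxygen, –C(=O)–O–C(=O)– → anhydride.
–C(=O)– with carbon on both sides → ketone.
–C(=O)–N– linkage → amide (the N is not an amine).
–C(=O)– with carbon on both sides → ketone.
–NO2 on an sp³ carbon → nitro (the N=O is not a carbonyl).
pendant –CH2SH → thiol.
pendant –CH2OH on an sp³ backbone C → alcohol.
C–N–C with sp³ carbons and no adjacent C=O → amine (secondary).
pendant –CH2OH on an sp³ backbone C → alcohol.
pendant –COOCH3: carbonyl C bonded to C and –OCH3 → ester.
halogen on an sp³ carbon → alkyl halide.
pendant –CH=CH2: C=C double bond → alkene.
–C(=O)NH2: carbonyl C bonded to C and to N → amide (the N is not a separate amine).
Ether appears at: CH(OCH3) → 1.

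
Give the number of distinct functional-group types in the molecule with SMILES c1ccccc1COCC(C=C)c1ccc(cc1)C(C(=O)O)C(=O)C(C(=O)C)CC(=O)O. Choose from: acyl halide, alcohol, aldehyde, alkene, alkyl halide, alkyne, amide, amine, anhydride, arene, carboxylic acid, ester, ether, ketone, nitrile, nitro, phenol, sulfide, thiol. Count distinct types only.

Taking each segment in turn:
  C6H5: C6H5– phenyl ring → arene.
  CH2OCH2: C–O–C with sp³ carbons on both sides and no adjacent C=O → ether.
  CH(CH=CH2): pendant –CH=CH2: C=C double bond → alkene.
  C6H4: para-disubstituted benzene ring → arene.
  CH(COOH): pendant –COOH: carbonyl C bonded to C and –OH → carboxylic acid.
  CO: –C(=O)– with carbon on both sides → ketone.
  CH(COCH3): pendant –COCH3: carbonyl C bonded to two carbons → ketone.
  COOH: –COOH: carbonyl C bonded to –OH and C → carboxylic acid (the –OH is not a separate alcohol).
Distinct types present: alkene, arene, carboxylic acid, ether, ketone.

5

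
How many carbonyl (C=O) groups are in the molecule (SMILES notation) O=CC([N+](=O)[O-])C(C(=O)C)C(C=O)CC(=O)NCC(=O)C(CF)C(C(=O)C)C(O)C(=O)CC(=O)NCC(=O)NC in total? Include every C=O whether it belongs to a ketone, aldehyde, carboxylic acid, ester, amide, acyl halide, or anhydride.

OHC: aldehyde, 1 C=O (running total 1).
CH(COCH3): ketone, 1 C=O (running total 2).
CH(CHO): aldehyde, 1 C=O (running total 3).
CH2CONHCH2: amide, 1 C=O (running total 4).
CO: ketone, 1 C=O (running total 5).
CH(COCH3): ketone, 1 C=O (running total 6).
CO: ketone, 1 C=O (running total 7).
CH2CONHCH2: amide, 1 C=O (running total 8).
CONHCH3: amide, 1 C=O (running total 9).

9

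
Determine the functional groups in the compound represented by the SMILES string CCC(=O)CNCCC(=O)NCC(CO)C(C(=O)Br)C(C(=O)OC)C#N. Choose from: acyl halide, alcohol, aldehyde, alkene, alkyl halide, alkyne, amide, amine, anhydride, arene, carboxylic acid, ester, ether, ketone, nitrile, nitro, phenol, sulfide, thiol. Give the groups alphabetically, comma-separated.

acyl halide, alcohol, amide, amine, ester, ketone, nitrile

Working along the chain:
  CO: –C(=O)– with carbon on both sides → ketone.
  CH2NHCH2: C–N–C with sp³ carbons and no adjacent C=O → amine (secondary).
  CH2CONHCH2: –C(=O)–N– linkage → amide (the N is not an amine).
  CH(CH2OH): pendant –CH2OH on an sp³ backbone C → alcohol.
  CH(COBr): pendant –C(=O)X: carbonyl C bonded to C and halogen → acyl halide.
  CH(COOCH3): pendant –COOCH3: carbonyl C bonded to C and –OCH3 → ester.
  CN: –C≡N: carbon triple-bonded to nitrogen → nitrile.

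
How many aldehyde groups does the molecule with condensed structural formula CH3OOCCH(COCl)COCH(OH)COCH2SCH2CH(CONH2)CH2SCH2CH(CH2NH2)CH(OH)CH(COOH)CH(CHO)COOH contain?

1

CH3O–C(=O)–: carbonyl C bonded to C and to –OCH3 → ester (not ketone + ether).
pendant –C(=O)X: carbonyl C bonded to C and halogen → acyl halide.
–C(=O)– with carbon on both sides → ketone.
–OH on an sp³ carbon → alcohol (secondary).
–C(=O)– with carbon on both sides → ketone.
C–S–C linkage → sulfide (thioether).
pendant –CONH2: carbonyl C bonded to C and N → amide.
C–S–C linkage → sulfide (thioether).
pendant –CH2NH2: N on sp³ C, no adjacent C=O → amine.
–OH on an sp³ carbon → alcohol (secondary).
pendant –COOH: carbonyl C bonded to C and –OH → carboxylic acid.
pendant –CHO: carbonyl C bonded to C and H → aldehyde.
–COOH: carbonyl C bonded to –OH and C → carboxylic acid (the –OH is not a separate alcohol).
Aldehyde appears at: CH(CHO) → 1.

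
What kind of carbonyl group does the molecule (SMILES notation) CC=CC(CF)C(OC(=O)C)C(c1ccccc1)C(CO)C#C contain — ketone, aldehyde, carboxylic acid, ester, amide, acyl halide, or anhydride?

The carbonyl is in the CH(OCOCH3) segment: pendant –OC(=O)CH3: an acyloxy group → ester.

ester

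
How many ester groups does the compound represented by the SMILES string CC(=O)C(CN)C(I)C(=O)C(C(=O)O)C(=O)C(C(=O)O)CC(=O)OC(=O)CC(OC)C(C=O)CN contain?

Reading the structure from left to right:
  CO: –C(=O)– with carbon on both sides → ketone.
  CH(CH2NH2): pendant –CH2NH2: N on sp³ C, no adjacent C=O → amine.
  CH(I): halogen on an sp³ carbon → alkyl halide.
  CO: –C(=O)– with carbon on both sides → ketone.
  CH(COOH): pendant –COOH: carbonyl C bonded to C and –OH → carboxylic acid.
  CO: –C(=O)– with carbon on both sides → ketone.
  CH(COOH): pendant –COOH: carbonyl C bonded to C and –OH → carboxylic acid.
  CH2CO-O-COCH2: two acyl groups sharing one oxygen, –C(=O)–O–C(=O)– → anhydride.
  CH(OCH3): pendant –OCH3: C–O–C with sp³ C, no adjacent C=O → ether.
  CH(CHO): pendant –CHO: carbonyl C bonded to C and H → aldehyde.
  CH2NH2: –NH2 on an sp³ carbon with no adjacent C=O → amine.
No segment is a ester: CO is ketone, not ester; CO is ketone, not ester; CH(COOH) is carboxylic acid, not ester. → 0.

0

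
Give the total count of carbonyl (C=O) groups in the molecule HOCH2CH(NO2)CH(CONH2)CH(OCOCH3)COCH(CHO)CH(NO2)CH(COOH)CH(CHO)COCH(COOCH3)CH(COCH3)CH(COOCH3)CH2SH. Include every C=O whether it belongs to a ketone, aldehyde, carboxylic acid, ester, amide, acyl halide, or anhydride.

10

CH(CONH2): amide, 1 C=O (running total 1).
CH(OCOCH3): ester, 1 C=O (running total 2).
CO: ketone, 1 C=O (running total 3).
CH(CHO): aldehyde, 1 C=O (running total 4).
CH(COOH): carboxylic acid, 1 C=O (running total 5).
CH(CHO): aldehyde, 1 C=O (running total 6).
CO: ketone, 1 C=O (running total 7).
CH(COOCH3): ester, 1 C=O (running total 8).
CH(COCH3): ketone, 1 C=O (running total 9).
CH(COOCH3): ester, 1 C=O (running total 10).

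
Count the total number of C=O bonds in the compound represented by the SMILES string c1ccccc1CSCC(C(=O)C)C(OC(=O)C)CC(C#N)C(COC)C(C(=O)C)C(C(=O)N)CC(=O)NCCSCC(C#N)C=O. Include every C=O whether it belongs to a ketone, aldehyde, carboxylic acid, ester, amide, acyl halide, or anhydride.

6

CH(COCH3): ketone, 1 C=O (running total 1).
CH(OCOCH3): ester, 1 C=O (running total 2).
CH(COCH3): ketone, 1 C=O (running total 3).
CH(CONH2): amide, 1 C=O (running total 4).
CH2CONHCH2: amide, 1 C=O (running total 5).
CHO: aldehyde, 1 C=O (running total 6).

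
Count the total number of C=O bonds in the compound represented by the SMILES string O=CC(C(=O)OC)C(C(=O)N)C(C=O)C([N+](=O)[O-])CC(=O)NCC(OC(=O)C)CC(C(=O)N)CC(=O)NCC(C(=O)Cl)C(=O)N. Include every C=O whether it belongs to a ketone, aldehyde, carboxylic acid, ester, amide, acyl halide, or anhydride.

OHC: aldehyde, 1 C=O (running total 1).
CH(COOCH3): ester, 1 C=O (running total 2).
CH(CONH2): amide, 1 C=O (running total 3).
CH(CHO): aldehyde, 1 C=O (running total 4).
CH2CONHCH2: amide, 1 C=O (running total 5).
CH(OCOCH3): ester, 1 C=O (running total 6).
CH(CONH2): amide, 1 C=O (running total 7).
CH2CONHCH2: amide, 1 C=O (running total 8).
CH(COCl): acyl halide, 1 C=O (running total 9).
CONH2: amide, 1 C=O (running total 10).

10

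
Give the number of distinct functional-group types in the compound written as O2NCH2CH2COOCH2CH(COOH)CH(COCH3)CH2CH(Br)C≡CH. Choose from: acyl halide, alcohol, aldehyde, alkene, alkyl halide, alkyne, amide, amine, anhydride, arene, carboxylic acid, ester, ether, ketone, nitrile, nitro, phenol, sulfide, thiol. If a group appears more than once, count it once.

–NO2 on carbon → nitro group.
–C(=O)–O–C with C on the carbonyl side → ester.
pendant –COOH: carbonyl C bonded to C and –OH → carboxylic acid.
pendant –COCH3: carbonyl C bonded to two carbons → ketone.
halogen on an sp³ carbon → alkyl halide.
C≡C triple bond → alkyne.
Distinct types present: alkyl halide, alkyne, carboxylic acid, ester, ketone, nitro.

6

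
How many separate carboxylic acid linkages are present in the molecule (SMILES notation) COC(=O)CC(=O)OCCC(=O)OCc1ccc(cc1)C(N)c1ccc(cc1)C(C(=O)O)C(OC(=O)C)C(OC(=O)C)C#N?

Reading the structure from left to right:
  CH3OOC: CH3O–C(=O)–: carbonyl C bonded to C and to –OCH3 → ester (not ketone + ether).
  CH2COOCH2: –C(=O)–O–C with C on the carbonyl side → ester.
  CH2COOCH2: –C(=O)–O–C with C on the carbonyl side → ester.
  C6H4: para-disubstituted benzene ring → arene.
  CH(NH2): –NH2 on an sp³ carbon with no adjacent C=O → amine.
  C6H4: para-disubstituted benzene ring → arene.
  CH(COOH): pendant –COOH: carbonyl C bonded to C and –OH → carboxylic acid.
  CH(OCOCH3): pendant –OC(=O)CH3: an acyloxy group → ester.
  CH(OCOCH3): pendant –OC(=O)CH3: an acyloxy group → ester.
  CN: –C≡N: carbon triple-bonded to nitrogen → nitrile.
Carboxylic acid appears at: CH(COOH) → 1.

1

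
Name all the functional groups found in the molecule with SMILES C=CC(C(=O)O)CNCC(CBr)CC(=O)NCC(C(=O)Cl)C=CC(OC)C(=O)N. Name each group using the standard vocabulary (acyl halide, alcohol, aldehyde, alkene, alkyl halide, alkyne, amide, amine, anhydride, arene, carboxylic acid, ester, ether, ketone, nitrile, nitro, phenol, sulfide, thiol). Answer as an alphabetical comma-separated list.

C=C double bond → alkene.
pendant –COOH: carbonyl C bonded to C and –OH → carboxylic acid.
C–N–C with sp³ carbons and no adjacent C=O → amine (secondary).
pendant –CH2X: halogen on sp³ carbon → alkyl halide.
–C(=O)–N– linkage → amide (the N is not an amine).
pendant –C(=O)X: carbonyl C bonded to C and halogen → acyl halide.
C=C double bond → alkene.
pendant –OCH3: C–O–C with sp³ C, no adjacent C=O → ether.
–C(=O)NH2: carbonyl C bonded to C and to N → amide (the N is not a separate amine).

acyl halide, alkene, alkyl halide, amide, amine, carboxylic acid, ether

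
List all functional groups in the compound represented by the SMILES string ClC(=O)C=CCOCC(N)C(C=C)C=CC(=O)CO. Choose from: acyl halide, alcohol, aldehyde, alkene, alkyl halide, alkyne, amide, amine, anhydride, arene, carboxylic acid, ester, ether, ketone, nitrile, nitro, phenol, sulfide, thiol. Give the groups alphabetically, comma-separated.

Working along the chain:
  ClCO: –C(=O)Cl: carbonyl C bonded to C and to a halogen → acyl halide (not alkyl halide).
  CH=CH: C=C double bond → alkene.
  CH2OCH2: C–O–C with sp³ carbons on both sides and no adjacent C=O → ether.
  CH(NH2): –NH2 on an sp³ carbon with no adjacent C=O → amine.
  CH(CH=CH2): pendant –CH=CH2: C=C double bond → alkene.
  CH=CH: C=C double bond → alkene.
  CO: –C(=O)– with carbon on both sides → ketone.
  CH2OH: –OH on an sp³ carbon → alcohol.

acyl halide, alcohol, alkene, amine, ether, ketone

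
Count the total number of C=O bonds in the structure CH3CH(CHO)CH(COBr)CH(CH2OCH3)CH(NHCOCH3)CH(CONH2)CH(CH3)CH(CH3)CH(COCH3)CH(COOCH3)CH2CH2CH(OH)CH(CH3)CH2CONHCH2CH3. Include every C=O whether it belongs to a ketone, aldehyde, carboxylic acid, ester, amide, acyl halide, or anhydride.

CH(CHO): aldehyde, 1 C=O (running total 1).
CH(COBr): acyl halide, 1 C=O (running total 2).
CH(NHCOCH3): amide, 1 C=O (running total 3).
CH(CONH2): amide, 1 C=O (running total 4).
CH(COCH3): ketone, 1 C=O (running total 5).
CH(COOCH3): ester, 1 C=O (running total 6).
CH2CONHCH2: amide, 1 C=O (running total 7).

7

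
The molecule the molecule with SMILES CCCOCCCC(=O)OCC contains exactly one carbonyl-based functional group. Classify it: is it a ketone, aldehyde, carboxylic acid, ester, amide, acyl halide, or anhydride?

The carbonyl is in the COOCH2CH3 segment: –C(=O)OCH2CH3: carbonyl C bonded to C and to –OEt → ester.

ester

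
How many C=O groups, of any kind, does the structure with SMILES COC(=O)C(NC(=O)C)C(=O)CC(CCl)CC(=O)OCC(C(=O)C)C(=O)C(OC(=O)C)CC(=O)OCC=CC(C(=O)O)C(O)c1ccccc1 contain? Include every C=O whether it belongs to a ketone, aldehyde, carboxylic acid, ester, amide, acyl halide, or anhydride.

9

CH3OOC: ester, 1 C=O (running total 1).
CH(NHCOCH3): amide, 1 C=O (running total 2).
CO: ketone, 1 C=O (running total 3).
CH2COOCH2: ester, 1 C=O (running total 4).
CH(COCH3): ketone, 1 C=O (running total 5).
CO: ketone, 1 C=O (running total 6).
CH(OCOCH3): ester, 1 C=O (running total 7).
CH2COOCH2: ester, 1 C=O (running total 8).
CH(COOH): carboxylic acid, 1 C=O (running total 9).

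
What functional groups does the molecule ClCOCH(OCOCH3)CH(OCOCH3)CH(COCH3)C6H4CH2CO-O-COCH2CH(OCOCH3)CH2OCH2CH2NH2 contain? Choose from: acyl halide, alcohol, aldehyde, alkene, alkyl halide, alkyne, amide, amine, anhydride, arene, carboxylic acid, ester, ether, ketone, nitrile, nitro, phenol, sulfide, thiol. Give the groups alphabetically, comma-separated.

acyl halide, amine, anhydride, arene, ester, ether, ketone

–C(=O)Cl: carbonyl C bonded to C and to a halogen → acyl halide (not alkyl halide).
pendant –OC(=O)CH3: an acyloxy group → ester.
pendant –OC(=O)CH3: an acyloxy group → ester.
pendant –COCH3: carbonyl C bonded to two carbons → ketone.
para-disubstituted benzene ring → arene.
two acyl groups sharing one oxygen, –C(=O)–O–C(=O)– → anhydride.
pendant –OC(=O)CH3: an acyloxy group → ester.
C–O–C with sp³ carbons on both sides and no adjacent C=O → ether.
–NH2 on an sp³ carbon with no adjacent C=O → amine.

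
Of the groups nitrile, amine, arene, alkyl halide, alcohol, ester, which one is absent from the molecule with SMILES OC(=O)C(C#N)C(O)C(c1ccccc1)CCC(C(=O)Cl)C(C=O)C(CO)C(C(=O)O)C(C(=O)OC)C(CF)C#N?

ester: present (CH(COOCH3) — pendant –COOCH3: carbonyl C bonded to C and –OCH3 → ester).
alcohol: present (CH(OH) — –OH on an sp³ carbon → alcohol (secondary)).
nitrile: present (CH(CN) — pendant –C≡N: nitrile).
arene: present (CH(C6H5) — pendant –C6H5: benzene ring → arene).
alkyl halide: present (CH(CH2F) — pendant –CH2X: halogen on sp³ carbon → alkyl halide).
amine: no segment matches this pattern.

amine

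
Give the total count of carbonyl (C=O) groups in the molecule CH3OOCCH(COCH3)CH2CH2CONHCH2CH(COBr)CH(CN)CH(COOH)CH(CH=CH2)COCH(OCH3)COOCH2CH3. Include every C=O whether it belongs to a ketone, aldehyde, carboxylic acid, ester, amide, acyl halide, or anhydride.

CH3OOC: ester, 1 C=O (running total 1).
CH(COCH3): ketone, 1 C=O (running total 2).
CH2CONHCH2: amide, 1 C=O (running total 3).
CH(COBr): acyl halide, 1 C=O (running total 4).
CH(COOH): carboxylic acid, 1 C=O (running total 5).
CO: ketone, 1 C=O (running total 6).
COOCH2CH3: ester, 1 C=O (running total 7).

7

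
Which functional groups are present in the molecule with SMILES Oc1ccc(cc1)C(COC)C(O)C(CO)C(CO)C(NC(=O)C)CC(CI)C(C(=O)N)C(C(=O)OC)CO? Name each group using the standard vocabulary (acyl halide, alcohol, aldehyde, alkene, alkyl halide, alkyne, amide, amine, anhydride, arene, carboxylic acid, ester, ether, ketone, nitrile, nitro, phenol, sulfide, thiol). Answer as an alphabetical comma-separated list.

Taking each segment in turn:
  HOC6H4: –OH attached directly to an aromatic ring → phenol (not alcohol); the ring itself is an arene.
  CH(CH2OCH3): pendant –CH2OCH3: C–O–C linkage → ether.
  CH(OH): –OH on an sp³ carbon → alcohol (secondary).
  CH(CH2OH): pendant –CH2OH on an sp³ backbone C → alcohol.
  CH(CH2OH): pendant –CH2OH on an sp³ backbone C → alcohol.
  CH(NHCOCH3): pendant –NHC(=O)CH3: N bonded to a carbonyl → amide (not amine).
  CH(CH2I): pendant –CH2X: halogen on sp³ carbon → alkyl halide.
  CH(CONH2): pendant –CONH2: carbonyl C bonded to C and N → amide.
  CH(COOCH3): pendant –COOCH3: carbonyl C bonded to C and –OCH3 → ester.
  CH2OH: –OH on an sp³ carbon → alcohol.

alcohol, alkyl halide, amide, arene, ester, ether, phenol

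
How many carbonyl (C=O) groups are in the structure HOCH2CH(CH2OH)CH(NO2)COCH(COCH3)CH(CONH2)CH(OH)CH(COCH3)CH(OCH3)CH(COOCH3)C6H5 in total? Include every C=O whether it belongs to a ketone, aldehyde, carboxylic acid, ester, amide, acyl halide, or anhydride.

5

CO: ketone, 1 C=O (running total 1).
CH(COCH3): ketone, 1 C=O (running total 2).
CH(CONH2): amide, 1 C=O (running total 3).
CH(COCH3): ketone, 1 C=O (running total 4).
CH(COOCH3): ester, 1 C=O (running total 5).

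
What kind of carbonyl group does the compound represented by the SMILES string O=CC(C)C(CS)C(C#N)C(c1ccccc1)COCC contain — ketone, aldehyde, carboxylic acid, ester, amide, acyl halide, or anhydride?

aldehyde

The carbonyl is in the OHC segment: terminal –CHO: carbonyl C bonded to H and C → aldehyde.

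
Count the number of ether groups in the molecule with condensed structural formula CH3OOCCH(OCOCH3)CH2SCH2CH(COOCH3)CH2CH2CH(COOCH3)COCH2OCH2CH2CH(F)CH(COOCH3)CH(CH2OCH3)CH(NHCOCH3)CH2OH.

2

Working along the chain:
  CH3OOC: CH3O–C(=O)–: carbonyl C bonded to C and to –OCH3 → ester (not ketone + ether).
  CH(OCOCH3): pendant –OC(=O)CH3: an acyloxy group → ester.
  CH2SCH2: C–S–C linkage → sulfide (thioether).
  CH(COOCH3): pendant –COOCH3: carbonyl C bonded to C and –OCH3 → ester.
  CH(COOCH3): pendant –COOCH3: carbonyl C bonded to C and –OCH3 → ester.
  CO: –C(=O)– with carbon on both sides → ketone.
  CH2OCH2: C–O–C with sp³ carbons on both sides and no adjacent C=O → ether.
  CH(F): halogen on an sp³ carbon → alkyl halide.
  CH(COOCH3): pendant –COOCH3: carbonyl C bonded to C and –OCH3 → ester.
  CH(CH2OCH3): pendant –CH2OCH3: C–O–C linkage → ether.
  CH(NHCOCH3): pendant –NHC(=O)CH3: N bonded to a carbonyl → amide (not amine).
  CH2OH: –OH on an sp³ carbon → alcohol.
Ether appears at: CH2OCH2, CH(CH2OCH3) → 2.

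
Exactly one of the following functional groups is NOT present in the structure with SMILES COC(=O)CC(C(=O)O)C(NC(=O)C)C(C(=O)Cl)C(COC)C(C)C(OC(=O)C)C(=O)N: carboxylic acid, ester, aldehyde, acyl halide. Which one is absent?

ester: present (CH3OOC — CH3O–C(=O)–: carbonyl C bonded to C and to –OCH3 → ester (not ketone + ether)).
acyl halide: present (CH(COCl) — pendant –C(=O)X: carbonyl C bonded to C and halogen → acyl halide).
carboxylic acid: present (CH(COOH) — pendant –COOH: carbonyl C bonded to C and –OH → carboxylic acid).
aldehyde: absent. In CH(COOH), the carbonyl carbon bears –OH, not –H, so it is a carboxylic acid.

aldehyde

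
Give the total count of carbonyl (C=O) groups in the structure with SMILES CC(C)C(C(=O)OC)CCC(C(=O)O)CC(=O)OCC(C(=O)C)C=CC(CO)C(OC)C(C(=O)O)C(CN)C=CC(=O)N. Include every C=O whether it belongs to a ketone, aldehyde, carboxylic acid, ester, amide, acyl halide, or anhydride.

6

CH(COOCH3): ester, 1 C=O (running total 1).
CH(COOH): carboxylic acid, 1 C=O (running total 2).
CH2COOCH2: ester, 1 C=O (running total 3).
CH(COCH3): ketone, 1 C=O (running total 4).
CH(COOH): carboxylic acid, 1 C=O (running total 5).
CONH2: amide, 1 C=O (running total 6).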